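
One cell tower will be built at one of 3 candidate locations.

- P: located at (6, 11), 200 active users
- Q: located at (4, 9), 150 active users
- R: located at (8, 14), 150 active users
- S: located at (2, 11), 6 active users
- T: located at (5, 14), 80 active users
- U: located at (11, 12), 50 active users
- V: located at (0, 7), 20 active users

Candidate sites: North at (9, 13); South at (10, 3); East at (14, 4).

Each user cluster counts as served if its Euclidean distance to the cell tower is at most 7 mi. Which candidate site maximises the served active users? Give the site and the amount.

North, covering 630

Coverage radius r = 7 mi; a point is covered iff (Δx)²+(Δy)² ≤ 7² = 49.
  North (9, 13): covers {P, Q, R, T, U} → 630
  South (10, 3): covers {none} → 0
  East (14, 4): covers {none} → 0
Maximum coverage at North: 630 active users.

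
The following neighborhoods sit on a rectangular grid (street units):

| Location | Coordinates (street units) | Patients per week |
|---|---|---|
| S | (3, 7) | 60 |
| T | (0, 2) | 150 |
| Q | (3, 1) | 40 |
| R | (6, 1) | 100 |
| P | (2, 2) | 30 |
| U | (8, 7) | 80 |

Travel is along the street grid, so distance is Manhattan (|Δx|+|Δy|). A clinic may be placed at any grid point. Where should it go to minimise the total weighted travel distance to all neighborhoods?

Manhattan distance separates: Σwᵢ(|x−xᵢ|+|y−yᵢ|) = Σwᵢ|x−xᵢ| + Σwᵢ|y−yᵢ|, so x and y are optimised independently as 1-D weighted medians.
Total weight W = 460; half = 230.
x-coordinate, sorted with cumulative weight:
  x=0 (T, w=150) cum 150
  x=2 (P, w=30) cum 180
  x=3 (S, w=60) cum 240  ← median
  x=3 (Q, w=40) cum 280
  x=6 (R, w=100) cum 380
  x=8 (U, w=80) cum 460
⇒ x* = 3
y-coordinate, sorted with cumulative weight:
  y=1 (Q, w=40) cum 40
  y=1 (R, w=100) cum 140
  y=2 (T, w=150) cum 290  ← median
  y=2 (P, w=30) cum 320
  y=7 (S, w=60) cum 380
  y=7 (U, w=80) cum 460
⇒ y* = 2

(3, 2)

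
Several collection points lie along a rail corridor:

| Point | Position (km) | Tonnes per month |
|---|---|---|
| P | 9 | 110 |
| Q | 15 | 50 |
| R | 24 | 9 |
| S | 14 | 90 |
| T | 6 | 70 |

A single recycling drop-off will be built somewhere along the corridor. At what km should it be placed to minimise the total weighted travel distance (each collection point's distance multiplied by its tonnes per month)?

For a sum of weighted absolute distances on a line, the optimum is the weighted median (not the mean). Total weight W = 329; half-weight = 164.5.
Sort by position and accumulate weight:
  km 6 (T, w=70) → cum 70
  km 9 (P, w=110) → cum 180  ≥ 164.5 → median here
  km 14 (S, w=90) → cum 270
  km 15 (Q, w=50) → cum 320
  km 24 (R, w=9) → cum 329
Optimal location: km 9.

x = 9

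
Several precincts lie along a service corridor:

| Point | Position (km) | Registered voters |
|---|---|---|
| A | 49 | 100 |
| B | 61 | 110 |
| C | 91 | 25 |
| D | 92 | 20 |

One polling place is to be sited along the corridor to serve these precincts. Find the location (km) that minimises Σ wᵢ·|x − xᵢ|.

x = 61

For a sum of weighted absolute distances on a line, the optimum is the weighted median (not the mean). Total weight W = 255; half-weight = 127.5.
Sort by position and accumulate weight:
  km 49 (A, w=100) → cum 100
  km 61 (B, w=110) → cum 210  ≥ 127.5 → median here
  km 91 (C, w=25) → cum 235
  km 92 (D, w=20) → cum 255
Optimal location: km 61.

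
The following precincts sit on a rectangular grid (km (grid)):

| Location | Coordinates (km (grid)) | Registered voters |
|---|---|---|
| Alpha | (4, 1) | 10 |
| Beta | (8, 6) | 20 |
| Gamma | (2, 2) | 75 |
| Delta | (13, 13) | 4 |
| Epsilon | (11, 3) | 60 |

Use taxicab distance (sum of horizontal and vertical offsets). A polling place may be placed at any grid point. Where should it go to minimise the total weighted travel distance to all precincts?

(4, 2)

Manhattan distance separates: Σwᵢ(|x−xᵢ|+|y−yᵢ|) = Σwᵢ|x−xᵢ| + Σwᵢ|y−yᵢ|, so x and y are optimised independently as 1-D weighted medians.
Total weight W = 169; half = 84.5.
x-coordinate, sorted with cumulative weight:
  x=2 (Gamma, w=75) cum 75
  x=4 (Alpha, w=10) cum 85  ← median
  x=8 (Beta, w=20) cum 105
  x=11 (Epsilon, w=60) cum 165
  x=13 (Delta, w=4) cum 169
⇒ x* = 4
y-coordinate, sorted with cumulative weight:
  y=1 (Alpha, w=10) cum 10
  y=2 (Gamma, w=75) cum 85  ← median
  y=3 (Epsilon, w=60) cum 145
  y=6 (Beta, w=20) cum 165
  y=13 (Delta, w=4) cum 169
⇒ y* = 2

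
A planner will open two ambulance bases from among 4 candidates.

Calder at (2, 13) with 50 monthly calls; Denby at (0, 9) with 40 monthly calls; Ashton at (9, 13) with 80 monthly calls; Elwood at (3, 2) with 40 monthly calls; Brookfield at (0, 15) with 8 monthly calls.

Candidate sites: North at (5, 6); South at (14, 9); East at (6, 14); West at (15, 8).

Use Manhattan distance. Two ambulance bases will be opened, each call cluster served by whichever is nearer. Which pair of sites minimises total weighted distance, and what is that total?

Evaluate every pair (each demand assigned to the nearer of the two):
  {North, East}: total = 1186
  {South, East}: total = 1666
  {East, West}: total = 1666
  {North, South}: total = 1892
  {North, West}: total = 2052
  {South, West}: total = 2960
Best pair: {North, East} with total 1186.

{North, East}, total 1186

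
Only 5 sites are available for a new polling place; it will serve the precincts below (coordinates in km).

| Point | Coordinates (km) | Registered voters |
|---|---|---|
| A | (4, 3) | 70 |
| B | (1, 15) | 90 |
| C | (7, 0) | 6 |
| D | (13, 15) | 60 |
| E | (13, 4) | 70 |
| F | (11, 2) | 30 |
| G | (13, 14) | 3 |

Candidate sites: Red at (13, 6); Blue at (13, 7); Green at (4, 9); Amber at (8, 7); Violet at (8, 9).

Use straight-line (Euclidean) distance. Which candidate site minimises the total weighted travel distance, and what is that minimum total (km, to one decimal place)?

Total weighted distance at each candidate:
  Red (13, 6): total = 2903.2
  Blue (13, 7): total = 2915.3
  Green (4, 9): total = 2778.2
  Amber (8, 7): total = 2570.1
  Violet (8, 9): total = 2602.1
Minimum is at Amber with total 2570.1 km.

Amber, total 2570.1 km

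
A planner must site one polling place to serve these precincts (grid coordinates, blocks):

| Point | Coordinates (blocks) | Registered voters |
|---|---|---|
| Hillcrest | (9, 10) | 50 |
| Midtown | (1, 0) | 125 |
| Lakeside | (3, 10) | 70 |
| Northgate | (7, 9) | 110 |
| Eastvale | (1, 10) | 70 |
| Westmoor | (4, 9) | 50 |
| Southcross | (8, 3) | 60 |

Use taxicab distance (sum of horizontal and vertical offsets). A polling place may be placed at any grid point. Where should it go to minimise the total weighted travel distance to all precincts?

(4, 9)

Manhattan distance separates: Σwᵢ(|x−xᵢ|+|y−yᵢ|) = Σwᵢ|x−xᵢ| + Σwᵢ|y−yᵢ|, so x and y are optimised independently as 1-D weighted medians.
Total weight W = 535; half = 267.5.
x-coordinate, sorted with cumulative weight:
  x=1 (Midtown, w=125) cum 125
  x=1 (Eastvale, w=70) cum 195
  x=3 (Lakeside, w=70) cum 265
  x=4 (Westmoor, w=50) cum 315  ← median
  x=7 (Northgate, w=110) cum 425
  x=8 (Southcross, w=60) cum 485
  x=9 (Hillcrest, w=50) cum 535
⇒ x* = 4
y-coordinate, sorted with cumulative weight:
  y=0 (Midtown, w=125) cum 125
  y=3 (Southcross, w=60) cum 185
  y=9 (Northgate, w=110) cum 295  ← median
  y=9 (Westmoor, w=50) cum 345
  y=10 (Hillcrest, w=50) cum 395
  y=10 (Lakeside, w=70) cum 465
  y=10 (Eastvale, w=70) cum 535
⇒ y* = 9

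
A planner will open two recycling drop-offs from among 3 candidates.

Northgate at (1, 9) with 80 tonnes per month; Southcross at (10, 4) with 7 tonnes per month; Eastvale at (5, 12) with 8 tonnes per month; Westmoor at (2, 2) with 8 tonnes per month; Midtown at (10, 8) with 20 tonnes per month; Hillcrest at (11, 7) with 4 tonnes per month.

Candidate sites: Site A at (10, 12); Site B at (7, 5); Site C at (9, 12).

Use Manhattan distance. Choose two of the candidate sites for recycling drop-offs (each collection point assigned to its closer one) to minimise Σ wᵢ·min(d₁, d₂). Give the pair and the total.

Evaluate every pair (each demand assigned to the nearer of the two):
  {Site A, Site B}: total = 1036
  {Site B, Site C}: total = 1048
  {Site A, Site C}: total = 1208
Best pair: {Site A, Site B} with total 1036.

{Site A, Site B}, total 1036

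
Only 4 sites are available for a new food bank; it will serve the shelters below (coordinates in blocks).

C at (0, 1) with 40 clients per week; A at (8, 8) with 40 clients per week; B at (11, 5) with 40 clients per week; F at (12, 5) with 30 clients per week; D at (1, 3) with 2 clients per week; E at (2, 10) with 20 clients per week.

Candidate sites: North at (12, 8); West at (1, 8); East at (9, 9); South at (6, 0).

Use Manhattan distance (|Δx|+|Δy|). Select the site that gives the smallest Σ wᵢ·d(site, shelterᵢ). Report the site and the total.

Total weighted distance at each candidate:
  North (12, 8): total = 1442
  West (1, 8): total = 1610
  East (9, 9): total = 1398
  South (6, 0): total = 1706
Minimum is at East with total 1398 blocks.

East, total 1398 blocks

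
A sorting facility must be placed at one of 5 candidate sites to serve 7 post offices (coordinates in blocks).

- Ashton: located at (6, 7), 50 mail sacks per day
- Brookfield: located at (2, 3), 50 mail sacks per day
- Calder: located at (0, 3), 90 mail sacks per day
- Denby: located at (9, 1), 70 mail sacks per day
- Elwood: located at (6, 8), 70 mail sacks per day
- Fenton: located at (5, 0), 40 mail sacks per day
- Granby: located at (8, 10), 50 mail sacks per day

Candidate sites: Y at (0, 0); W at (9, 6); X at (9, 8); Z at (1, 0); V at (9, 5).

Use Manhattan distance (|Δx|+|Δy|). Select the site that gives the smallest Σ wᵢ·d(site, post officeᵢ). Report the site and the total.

V, total 3050 blocks

Total weighted distance at each candidate:
  Y (0, 0): total = 3950
  W (9, 6): total = 3130
  X (9, 8): total = 3390
  Z (1, 0): total = 3710
  V (9, 5): total = 3050
Minimum is at V with total 3050 blocks.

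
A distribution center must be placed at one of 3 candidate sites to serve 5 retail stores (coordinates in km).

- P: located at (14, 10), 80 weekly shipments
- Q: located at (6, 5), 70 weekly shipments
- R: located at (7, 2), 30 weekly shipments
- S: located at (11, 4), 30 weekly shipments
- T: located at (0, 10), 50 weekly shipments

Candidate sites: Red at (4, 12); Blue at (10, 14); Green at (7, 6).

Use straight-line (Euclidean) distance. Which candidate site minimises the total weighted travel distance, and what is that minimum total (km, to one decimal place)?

Total weighted distance at each candidate:
  Red (4, 12): total = 2181.2
  Blue (10, 14): total = 2353.1
  Green (7, 6): total = 1401.3
Minimum is at Green with total 1401.3 km.

Green, total 1401.3 km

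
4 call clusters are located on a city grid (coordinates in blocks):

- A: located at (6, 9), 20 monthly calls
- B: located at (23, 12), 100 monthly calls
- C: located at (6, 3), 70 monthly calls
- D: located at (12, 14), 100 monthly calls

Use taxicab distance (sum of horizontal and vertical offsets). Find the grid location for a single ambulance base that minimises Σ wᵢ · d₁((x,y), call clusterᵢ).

(12, 12)

Manhattan distance separates: Σwᵢ(|x−xᵢ|+|y−yᵢ|) = Σwᵢ|x−xᵢ| + Σwᵢ|y−yᵢ|, so x and y are optimised independently as 1-D weighted medians.
Total weight W = 290; half = 145.
x-coordinate, sorted with cumulative weight:
  x=6 (A, w=20) cum 20
  x=6 (C, w=70) cum 90
  x=12 (D, w=100) cum 190  ← median
  x=23 (B, w=100) cum 290
⇒ x* = 12
y-coordinate, sorted with cumulative weight:
  y=3 (C, w=70) cum 70
  y=9 (A, w=20) cum 90
  y=12 (B, w=100) cum 190  ← median
  y=14 (D, w=100) cum 290
⇒ y* = 12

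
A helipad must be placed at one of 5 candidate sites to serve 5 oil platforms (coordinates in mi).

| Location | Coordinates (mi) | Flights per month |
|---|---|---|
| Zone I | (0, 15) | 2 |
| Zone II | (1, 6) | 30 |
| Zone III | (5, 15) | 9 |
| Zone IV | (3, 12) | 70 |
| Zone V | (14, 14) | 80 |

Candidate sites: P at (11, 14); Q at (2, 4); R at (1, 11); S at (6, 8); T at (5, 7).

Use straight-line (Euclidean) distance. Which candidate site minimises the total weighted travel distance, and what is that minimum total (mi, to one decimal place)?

P, total 1278.3 mi

Total weighted distance at each candidate:
  P (11, 14): total = 1278.3
  Q (2, 4): total = 2006.1
  R (1, 11): total = 1433.0
  S (6, 8): total = 1393.6
  T (5, 7): total = 1503.7
Minimum is at P with total 1278.3 mi.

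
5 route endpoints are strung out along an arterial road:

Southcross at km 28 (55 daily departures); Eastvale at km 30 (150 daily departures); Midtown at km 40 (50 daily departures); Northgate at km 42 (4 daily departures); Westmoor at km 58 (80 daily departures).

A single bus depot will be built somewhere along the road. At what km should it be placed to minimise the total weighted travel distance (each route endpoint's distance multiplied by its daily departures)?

x = 30

For a sum of weighted absolute distances on a line, the optimum is the weighted median (not the mean). Total weight W = 339; half-weight = 169.5.
Sort by position and accumulate weight:
  km 28 (Southcross, w=55) → cum 55
  km 30 (Eastvale, w=150) → cum 205  ≥ 169.5 → median here
  km 40 (Midtown, w=50) → cum 255
  km 42 (Northgate, w=4) → cum 259
  km 58 (Westmoor, w=80) → cum 339
Optimal location: km 30.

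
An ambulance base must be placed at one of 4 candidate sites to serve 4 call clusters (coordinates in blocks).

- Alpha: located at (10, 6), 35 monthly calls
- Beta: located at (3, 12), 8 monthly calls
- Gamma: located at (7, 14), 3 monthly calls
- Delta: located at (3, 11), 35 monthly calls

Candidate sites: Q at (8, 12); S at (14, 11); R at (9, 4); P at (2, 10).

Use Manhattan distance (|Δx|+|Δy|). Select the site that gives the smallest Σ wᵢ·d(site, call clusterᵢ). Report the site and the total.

Q, total 539 blocks

Total weighted distance at each candidate:
  Q (8, 12): total = 539
  S (14, 11): total = 826
  R (9, 4): total = 708
  P (2, 10): total = 541
Minimum is at Q with total 539 blocks.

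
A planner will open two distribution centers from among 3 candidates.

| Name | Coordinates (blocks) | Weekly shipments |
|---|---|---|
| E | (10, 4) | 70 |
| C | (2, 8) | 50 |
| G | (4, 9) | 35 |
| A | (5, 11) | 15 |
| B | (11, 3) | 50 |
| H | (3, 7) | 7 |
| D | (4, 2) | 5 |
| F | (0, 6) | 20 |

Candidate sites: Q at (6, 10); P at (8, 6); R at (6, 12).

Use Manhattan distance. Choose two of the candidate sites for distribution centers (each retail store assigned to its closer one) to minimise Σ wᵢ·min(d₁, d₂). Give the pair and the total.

{Q, P}, total 1257

Evaluate every pair (each demand assigned to the nearer of the two):
  {Q, P}: total = 1257
  {P, R}: total = 1427
  {Q, R}: total = 2027
Best pair: {Q, P} with total 1257.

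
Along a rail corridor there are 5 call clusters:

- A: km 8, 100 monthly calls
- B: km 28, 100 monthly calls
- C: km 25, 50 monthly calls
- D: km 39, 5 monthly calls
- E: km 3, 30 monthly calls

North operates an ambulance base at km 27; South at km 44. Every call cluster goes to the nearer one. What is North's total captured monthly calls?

The indifferent point is the midpoint (27+44)/2 = 35.5; call clusters left of it (closer to North at 27) go to North, those right go to South.
  E at 3 (w=30) → North
  A at 8 (w=100) → North
  C at 25 (w=50) → North
  B at 28 (w=100) → North
  D at 39 (w=5) → South
North captures 280; South captures 5.

280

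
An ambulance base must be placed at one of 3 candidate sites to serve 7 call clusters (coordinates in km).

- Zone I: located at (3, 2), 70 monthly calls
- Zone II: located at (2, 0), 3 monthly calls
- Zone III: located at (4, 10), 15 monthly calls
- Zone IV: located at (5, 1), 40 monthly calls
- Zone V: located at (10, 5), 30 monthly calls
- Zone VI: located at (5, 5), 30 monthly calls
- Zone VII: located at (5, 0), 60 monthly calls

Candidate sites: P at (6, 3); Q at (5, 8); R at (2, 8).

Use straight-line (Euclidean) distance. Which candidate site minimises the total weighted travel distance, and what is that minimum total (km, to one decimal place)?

P, total 826.0 km

Total weighted distance at each candidate:
  P (6, 3): total = 826.0
  Q (5, 8): total = 1526.8
  R (2, 8): total = 1693.1
Minimum is at P with total 826.0 km.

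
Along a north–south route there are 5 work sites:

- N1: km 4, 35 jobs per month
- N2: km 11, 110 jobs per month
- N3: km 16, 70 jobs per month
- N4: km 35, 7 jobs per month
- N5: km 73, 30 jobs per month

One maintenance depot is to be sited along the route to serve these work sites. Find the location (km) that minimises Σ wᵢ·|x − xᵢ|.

For a sum of weighted absolute distances on a line, the optimum is the weighted median (not the mean). Total weight W = 252; half-weight = 126.
Sort by position and accumulate weight:
  km 4 (N1, w=35) → cum 35
  km 11 (N2, w=110) → cum 145  ≥ 126 → median here
  km 16 (N3, w=70) → cum 215
  km 35 (N4, w=7) → cum 222
  km 73 (N5, w=30) → cum 252
Optimal location: km 11.

x = 11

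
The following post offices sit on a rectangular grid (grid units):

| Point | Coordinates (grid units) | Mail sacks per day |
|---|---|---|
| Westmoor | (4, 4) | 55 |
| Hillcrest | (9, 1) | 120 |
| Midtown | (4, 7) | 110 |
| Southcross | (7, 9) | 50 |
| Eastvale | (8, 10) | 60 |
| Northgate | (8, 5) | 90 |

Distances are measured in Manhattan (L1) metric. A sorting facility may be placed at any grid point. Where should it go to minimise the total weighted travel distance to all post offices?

(8, 5)

Manhattan distance separates: Σwᵢ(|x−xᵢ|+|y−yᵢ|) = Σwᵢ|x−xᵢ| + Σwᵢ|y−yᵢ|, so x and y are optimised independently as 1-D weighted medians.
Total weight W = 485; half = 242.5.
x-coordinate, sorted with cumulative weight:
  x=4 (Westmoor, w=55) cum 55
  x=4 (Midtown, w=110) cum 165
  x=7 (Southcross, w=50) cum 215
  x=8 (Eastvale, w=60) cum 275  ← median
  x=8 (Northgate, w=90) cum 365
  x=9 (Hillcrest, w=120) cum 485
⇒ x* = 8
y-coordinate, sorted with cumulative weight:
  y=1 (Hillcrest, w=120) cum 120
  y=4 (Westmoor, w=55) cum 175
  y=5 (Northgate, w=90) cum 265  ← median
  y=7 (Midtown, w=110) cum 375
  y=9 (Southcross, w=50) cum 425
  y=10 (Eastvale, w=60) cum 485
⇒ y* = 5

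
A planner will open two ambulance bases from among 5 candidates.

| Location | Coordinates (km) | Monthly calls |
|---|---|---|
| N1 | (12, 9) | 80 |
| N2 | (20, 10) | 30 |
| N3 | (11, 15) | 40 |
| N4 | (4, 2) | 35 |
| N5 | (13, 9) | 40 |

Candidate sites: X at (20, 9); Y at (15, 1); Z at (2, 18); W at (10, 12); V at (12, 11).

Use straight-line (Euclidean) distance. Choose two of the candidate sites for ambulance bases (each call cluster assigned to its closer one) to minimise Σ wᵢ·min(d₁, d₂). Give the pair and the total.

{X, V}, total 865.8

Evaluate every pair (each demand assigned to the nearer of the two):
  {X, V}: total = 865.8
  {X, W}: total = 1022.8
  {W, V}: total = 1026.0
  {Y, V}: total = 1042.8
  {Z, V}: total = 1077.7
  {Y, W}: total = 1277.2
  {Z, W}: total = 1298.7
  {X, Y}: total = 1769.3
  {X, Z}: total = 1893.8
  {Y, Z}: total = 2088.3
Best pair: {X, V} with total 865.8.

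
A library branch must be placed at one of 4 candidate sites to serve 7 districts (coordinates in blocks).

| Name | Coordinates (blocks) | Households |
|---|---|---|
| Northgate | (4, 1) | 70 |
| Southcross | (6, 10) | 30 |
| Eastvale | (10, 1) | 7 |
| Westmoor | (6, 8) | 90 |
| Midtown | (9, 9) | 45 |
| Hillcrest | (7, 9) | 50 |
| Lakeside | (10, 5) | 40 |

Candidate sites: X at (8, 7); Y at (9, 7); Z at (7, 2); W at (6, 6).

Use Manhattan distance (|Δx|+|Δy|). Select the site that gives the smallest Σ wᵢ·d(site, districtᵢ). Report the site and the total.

W, total 1523 blocks

Total weighted distance at each candidate:
  X (8, 7): total = 1621
  Y (9, 7): total = 1769
  Z (7, 2): total = 2203
  W (6, 6): total = 1523
Minimum is at W with total 1523 blocks.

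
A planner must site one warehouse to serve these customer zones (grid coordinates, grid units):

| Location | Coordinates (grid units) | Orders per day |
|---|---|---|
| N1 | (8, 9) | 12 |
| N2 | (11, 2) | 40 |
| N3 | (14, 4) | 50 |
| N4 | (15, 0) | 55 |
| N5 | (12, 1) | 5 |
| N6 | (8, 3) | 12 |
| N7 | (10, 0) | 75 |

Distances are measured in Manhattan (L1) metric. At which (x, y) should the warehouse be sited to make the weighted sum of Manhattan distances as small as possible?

(11, 0)

Manhattan distance separates: Σwᵢ(|x−xᵢ|+|y−yᵢ|) = Σwᵢ|x−xᵢ| + Σwᵢ|y−yᵢ|, so x and y are optimised independently as 1-D weighted medians.
Total weight W = 249; half = 124.5.
x-coordinate, sorted with cumulative weight:
  x=8 (N1, w=12) cum 12
  x=8 (N6, w=12) cum 24
  x=10 (N7, w=75) cum 99
  x=11 (N2, w=40) cum 139  ← median
  x=12 (N5, w=5) cum 144
  x=14 (N3, w=50) cum 194
  x=15 (N4, w=55) cum 249
⇒ x* = 11
y-coordinate, sorted with cumulative weight:
  y=0 (N4, w=55) cum 55
  y=0 (N7, w=75) cum 130  ← median
  y=1 (N5, w=5) cum 135
  y=2 (N2, w=40) cum 175
  y=3 (N6, w=12) cum 187
  y=4 (N3, w=50) cum 237
  y=9 (N1, w=12) cum 249
⇒ y* = 0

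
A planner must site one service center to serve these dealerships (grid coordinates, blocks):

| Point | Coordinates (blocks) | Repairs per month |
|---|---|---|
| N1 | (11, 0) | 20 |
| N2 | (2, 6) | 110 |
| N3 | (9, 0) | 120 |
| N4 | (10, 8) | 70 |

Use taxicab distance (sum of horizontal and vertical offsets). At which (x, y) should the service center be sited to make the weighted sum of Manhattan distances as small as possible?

Manhattan distance separates: Σwᵢ(|x−xᵢ|+|y−yᵢ|) = Σwᵢ|x−xᵢ| + Σwᵢ|y−yᵢ|, so x and y are optimised independently as 1-D weighted medians.
Total weight W = 320; half = 160.
x-coordinate, sorted with cumulative weight:
  x=2 (N2, w=110) cum 110
  x=9 (N3, w=120) cum 230  ← median
  x=10 (N4, w=70) cum 300
  x=11 (N1, w=20) cum 320
⇒ x* = 9
y-coordinate, sorted with cumulative weight:
  y=0 (N1, w=20) cum 20
  y=0 (N3, w=120) cum 140
  y=6 (N2, w=110) cum 250  ← median
  y=8 (N4, w=70) cum 320
⇒ y* = 6

(9, 6)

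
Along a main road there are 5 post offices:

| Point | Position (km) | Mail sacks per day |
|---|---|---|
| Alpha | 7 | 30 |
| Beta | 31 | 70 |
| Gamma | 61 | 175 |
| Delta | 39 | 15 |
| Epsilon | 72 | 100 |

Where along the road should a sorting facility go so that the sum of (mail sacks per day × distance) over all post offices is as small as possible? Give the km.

x = 61

For a sum of weighted absolute distances on a line, the optimum is the weighted median (not the mean). Total weight W = 390; half-weight = 195.
Sort by position and accumulate weight:
  km 7 (Alpha, w=30) → cum 30
  km 31 (Beta, w=70) → cum 100
  km 39 (Delta, w=15) → cum 115
  km 61 (Gamma, w=175) → cum 290  ≥ 195 → median here
  km 72 (Epsilon, w=100) → cum 390
Optimal location: km 61.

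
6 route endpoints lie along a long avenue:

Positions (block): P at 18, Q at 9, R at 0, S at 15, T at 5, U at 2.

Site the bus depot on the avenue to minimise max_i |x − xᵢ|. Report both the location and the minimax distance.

The 1-center on a line is the midpoint of the two extreme points: leftmost at 0, rightmost at 18.
Optimal location = (0 + 18)/2 = 9; maximum distance = (18 − 0)/2 = 9.

location 9, max distance 9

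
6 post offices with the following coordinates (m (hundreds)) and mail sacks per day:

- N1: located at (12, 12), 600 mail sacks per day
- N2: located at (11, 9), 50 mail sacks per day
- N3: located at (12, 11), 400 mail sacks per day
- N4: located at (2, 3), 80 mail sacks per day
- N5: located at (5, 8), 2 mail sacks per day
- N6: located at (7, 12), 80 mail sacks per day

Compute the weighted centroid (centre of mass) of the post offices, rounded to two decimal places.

(10.96, 10.95)

The minimiser of Σwᵢ‖p−pᵢ‖² is the weighted centroid p* = (Σwᵢpᵢ)/(Σwᵢ).
Σwᵢ = 1212.
Σwᵢxᵢ = 600·12 + 50·11 + 400·12 + 80·2 + 2·5 + 80·7 = 13280.
Σwᵢyᵢ = 600·12 + 50·9 + 400·11 + 80·3 + 2·8 + 80·12 = 13266.
x* = 13280/1212 = 10.96, y* = 13266/1212 = 10.95.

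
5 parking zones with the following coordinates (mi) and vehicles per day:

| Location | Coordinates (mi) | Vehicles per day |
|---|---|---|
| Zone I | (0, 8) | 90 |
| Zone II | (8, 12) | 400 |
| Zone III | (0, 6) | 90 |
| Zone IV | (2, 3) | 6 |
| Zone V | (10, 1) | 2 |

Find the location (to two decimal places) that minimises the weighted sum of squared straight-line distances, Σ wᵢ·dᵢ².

The minimiser of Σwᵢ‖p−pᵢ‖² is the weighted centroid p* = (Σwᵢpᵢ)/(Σwᵢ).
Σwᵢ = 588.
Σwᵢxᵢ = 90·0 + 400·8 + 90·0 + 6·2 + 2·10 = 3232.
Σwᵢyᵢ = 90·8 + 400·12 + 90·6 + 6·3 + 2·1 = 6080.
x* = 3232/588 = 5.50, y* = 6080/588 = 10.34.

(5.50, 10.34)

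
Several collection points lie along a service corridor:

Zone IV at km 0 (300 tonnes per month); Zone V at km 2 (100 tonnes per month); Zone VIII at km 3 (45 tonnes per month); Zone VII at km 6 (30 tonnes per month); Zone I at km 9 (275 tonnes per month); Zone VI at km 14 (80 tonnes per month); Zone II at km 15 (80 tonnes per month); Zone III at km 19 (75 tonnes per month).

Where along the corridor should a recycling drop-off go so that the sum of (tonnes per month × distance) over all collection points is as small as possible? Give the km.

For a sum of weighted absolute distances on a line, the optimum is the weighted median (not the mean). Total weight W = 985; half-weight = 492.5.
Sort by position and accumulate weight:
  km 0 (Zone IV, w=300) → cum 300
  km 2 (Zone V, w=100) → cum 400
  km 3 (Zone VIII, w=45) → cum 445
  km 6 (Zone VII, w=30) → cum 475
  km 9 (Zone I, w=275) → cum 750  ≥ 492.5 → median here
  km 14 (Zone VI, w=80) → cum 830
  km 15 (Zone II, w=80) → cum 910
  km 19 (Zone III, w=75) → cum 985
Optimal location: km 9.

x = 9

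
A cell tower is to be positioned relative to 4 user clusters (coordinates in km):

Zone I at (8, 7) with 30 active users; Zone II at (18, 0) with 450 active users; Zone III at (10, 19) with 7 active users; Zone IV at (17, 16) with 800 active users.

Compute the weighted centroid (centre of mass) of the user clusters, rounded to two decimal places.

(17.10, 10.21)

The minimiser of Σwᵢ‖p−pᵢ‖² is the weighted centroid p* = (Σwᵢpᵢ)/(Σwᵢ).
Σwᵢ = 1287.
Σwᵢxᵢ = 30·8 + 450·18 + 7·10 + 800·17 = 22010.
Σwᵢyᵢ = 30·7 + 450·0 + 7·19 + 800·16 = 13143.
x* = 22010/1287 = 17.10, y* = 13143/1287 = 10.21.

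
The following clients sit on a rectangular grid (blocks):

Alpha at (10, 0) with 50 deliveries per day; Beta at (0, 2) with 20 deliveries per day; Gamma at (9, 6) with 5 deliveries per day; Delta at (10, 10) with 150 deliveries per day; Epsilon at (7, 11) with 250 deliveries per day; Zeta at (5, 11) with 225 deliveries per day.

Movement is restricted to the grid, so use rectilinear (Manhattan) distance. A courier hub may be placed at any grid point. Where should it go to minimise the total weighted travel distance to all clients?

Manhattan distance separates: Σwᵢ(|x−xᵢ|+|y−yᵢ|) = Σwᵢ|x−xᵢ| + Σwᵢ|y−yᵢ|, so x and y are optimised independently as 1-D weighted medians.
Total weight W = 700; half = 350.
x-coordinate, sorted with cumulative weight:
  x=0 (Beta, w=20) cum 20
  x=5 (Zeta, w=225) cum 245
  x=7 (Epsilon, w=250) cum 495  ← median
  x=9 (Gamma, w=5) cum 500
  x=10 (Alpha, w=50) cum 550
  x=10 (Delta, w=150) cum 700
⇒ x* = 7
y-coordinate, sorted with cumulative weight:
  y=0 (Alpha, w=50) cum 50
  y=2 (Beta, w=20) cum 70
  y=6 (Gamma, w=5) cum 75
  y=10 (Delta, w=150) cum 225
  y=11 (Epsilon, w=250) cum 475  ← median
  y=11 (Zeta, w=225) cum 700
⇒ y* = 11

(7, 11)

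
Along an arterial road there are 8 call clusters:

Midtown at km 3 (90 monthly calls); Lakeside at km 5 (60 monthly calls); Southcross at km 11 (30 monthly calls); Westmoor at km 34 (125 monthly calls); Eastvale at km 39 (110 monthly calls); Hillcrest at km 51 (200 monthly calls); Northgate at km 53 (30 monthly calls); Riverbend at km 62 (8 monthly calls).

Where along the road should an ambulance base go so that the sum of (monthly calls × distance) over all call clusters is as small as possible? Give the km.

x = 39

For a sum of weighted absolute distances on a line, the optimum is the weighted median (not the mean). Total weight W = 653; half-weight = 326.5.
Sort by position and accumulate weight:
  km 3 (Midtown, w=90) → cum 90
  km 5 (Lakeside, w=60) → cum 150
  km 11 (Southcross, w=30) → cum 180
  km 34 (Westmoor, w=125) → cum 305
  km 39 (Eastvale, w=110) → cum 415  ≥ 326.5 → median here
  km 51 (Hillcrest, w=200) → cum 615
  km 53 (Northgate, w=30) → cum 645
  km 62 (Riverbend, w=8) → cum 653
Optimal location: km 39.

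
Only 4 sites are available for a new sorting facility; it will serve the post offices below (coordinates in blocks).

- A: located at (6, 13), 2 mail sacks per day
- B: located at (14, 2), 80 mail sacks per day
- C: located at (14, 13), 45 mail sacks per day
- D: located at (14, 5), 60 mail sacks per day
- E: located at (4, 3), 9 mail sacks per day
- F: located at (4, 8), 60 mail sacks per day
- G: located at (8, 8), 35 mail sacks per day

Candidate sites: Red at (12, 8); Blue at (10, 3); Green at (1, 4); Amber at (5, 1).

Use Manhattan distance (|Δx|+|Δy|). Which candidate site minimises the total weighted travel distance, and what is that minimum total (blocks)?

Total weighted distance at each candidate:
  Red (12, 8): total = 2014
  Blue (10, 3): total = 2377
  Green (1, 4): total = 3899
  Amber (5, 1): total = 3408
Minimum is at Red with total 2014 blocks.

Red, total 2014 blocks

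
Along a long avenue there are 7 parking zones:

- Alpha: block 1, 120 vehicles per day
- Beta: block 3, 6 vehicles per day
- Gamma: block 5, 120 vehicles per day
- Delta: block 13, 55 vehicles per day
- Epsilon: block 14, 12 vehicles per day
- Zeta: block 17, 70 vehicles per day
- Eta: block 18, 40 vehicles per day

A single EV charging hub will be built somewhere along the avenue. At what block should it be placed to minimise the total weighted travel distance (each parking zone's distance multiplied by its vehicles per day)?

For a sum of weighted absolute distances on a line, the optimum is the weighted median (not the mean). Total weight W = 423; half-weight = 211.5.
Sort by position and accumulate weight:
  block 1 (Alpha, w=120) → cum 120
  block 3 (Beta, w=6) → cum 126
  block 5 (Gamma, w=120) → cum 246  ≥ 211.5 → median here
  block 13 (Delta, w=55) → cum 301
  block 14 (Epsilon, w=12) → cum 313
  block 17 (Zeta, w=70) → cum 383
  block 18 (Eta, w=40) → cum 423
Optimal location: block 5.

x = 5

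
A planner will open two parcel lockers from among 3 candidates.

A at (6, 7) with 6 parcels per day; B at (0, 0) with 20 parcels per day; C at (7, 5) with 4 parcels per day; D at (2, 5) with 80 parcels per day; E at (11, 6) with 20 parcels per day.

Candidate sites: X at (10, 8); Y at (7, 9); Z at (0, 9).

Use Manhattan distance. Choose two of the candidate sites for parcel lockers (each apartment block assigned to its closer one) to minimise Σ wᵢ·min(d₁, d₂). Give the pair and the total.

Evaluate every pair (each demand assigned to the nearer of the two):
  {X, Z}: total = 774
  {Y, Z}: total = 834
  {X, Y}: total = 1134
Best pair: {X, Z} with total 774.

{X, Z}, total 774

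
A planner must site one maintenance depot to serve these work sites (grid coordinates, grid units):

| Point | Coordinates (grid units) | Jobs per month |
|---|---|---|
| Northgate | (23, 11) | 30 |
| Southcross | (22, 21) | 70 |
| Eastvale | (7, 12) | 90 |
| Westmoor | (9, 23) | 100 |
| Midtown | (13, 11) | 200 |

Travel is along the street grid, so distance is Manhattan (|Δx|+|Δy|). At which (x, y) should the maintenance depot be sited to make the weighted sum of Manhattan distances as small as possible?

Manhattan distance separates: Σwᵢ(|x−xᵢ|+|y−yᵢ|) = Σwᵢ|x−xᵢ| + Σwᵢ|y−yᵢ|, so x and y are optimised independently as 1-D weighted medians.
Total weight W = 490; half = 245.
x-coordinate, sorted with cumulative weight:
  x=7 (Eastvale, w=90) cum 90
  x=9 (Westmoor, w=100) cum 190
  x=13 (Midtown, w=200) cum 390  ← median
  x=22 (Southcross, w=70) cum 460
  x=23 (Northgate, w=30) cum 490
⇒ x* = 13
y-coordinate, sorted with cumulative weight:
  y=11 (Northgate, w=30) cum 30
  y=11 (Midtown, w=200) cum 230
  y=12 (Eastvale, w=90) cum 320  ← median
  y=21 (Southcross, w=70) cum 390
  y=23 (Westmoor, w=100) cum 490
⇒ y* = 12

(13, 12)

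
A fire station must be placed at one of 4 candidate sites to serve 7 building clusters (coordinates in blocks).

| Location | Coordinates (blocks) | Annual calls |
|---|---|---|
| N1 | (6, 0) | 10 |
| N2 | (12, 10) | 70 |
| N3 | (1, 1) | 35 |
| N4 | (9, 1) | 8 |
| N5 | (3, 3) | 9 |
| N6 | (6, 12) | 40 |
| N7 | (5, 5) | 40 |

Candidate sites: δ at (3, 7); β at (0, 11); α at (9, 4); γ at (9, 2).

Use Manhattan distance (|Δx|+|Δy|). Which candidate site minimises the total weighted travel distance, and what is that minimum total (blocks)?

Total weighted distance at each candidate:
  δ (3, 7): total = 1832
  β (0, 11): total = 2436
  α (9, 4): total = 1812
  γ (9, 2): total = 2006
Minimum is at α with total 1812 blocks.

α, total 1812 blocks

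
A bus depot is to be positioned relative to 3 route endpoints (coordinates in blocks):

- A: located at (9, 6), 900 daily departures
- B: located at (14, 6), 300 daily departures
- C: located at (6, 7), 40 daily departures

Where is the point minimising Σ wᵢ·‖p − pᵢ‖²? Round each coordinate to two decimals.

The minimiser of Σwᵢ‖p−pᵢ‖² is the weighted centroid p* = (Σwᵢpᵢ)/(Σwᵢ).
Σwᵢ = 1240.
Σwᵢxᵢ = 900·9 + 300·14 + 40·6 = 12540.
Σwᵢyᵢ = 900·6 + 300·6 + 40·7 = 7480.
x* = 12540/1240 = 10.11, y* = 7480/1240 = 6.03.

(10.11, 6.03)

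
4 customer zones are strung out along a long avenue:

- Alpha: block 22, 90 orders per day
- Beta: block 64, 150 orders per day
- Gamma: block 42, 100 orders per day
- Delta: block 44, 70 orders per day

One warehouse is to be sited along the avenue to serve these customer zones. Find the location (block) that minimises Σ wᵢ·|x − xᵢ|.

x = 44

For a sum of weighted absolute distances on a line, the optimum is the weighted median (not the mean). Total weight W = 410; half-weight = 205.
Sort by position and accumulate weight:
  block 22 (Alpha, w=90) → cum 90
  block 42 (Gamma, w=100) → cum 190
  block 44 (Delta, w=70) → cum 260  ≥ 205 → median here
  block 64 (Beta, w=150) → cum 410
Optimal location: block 44.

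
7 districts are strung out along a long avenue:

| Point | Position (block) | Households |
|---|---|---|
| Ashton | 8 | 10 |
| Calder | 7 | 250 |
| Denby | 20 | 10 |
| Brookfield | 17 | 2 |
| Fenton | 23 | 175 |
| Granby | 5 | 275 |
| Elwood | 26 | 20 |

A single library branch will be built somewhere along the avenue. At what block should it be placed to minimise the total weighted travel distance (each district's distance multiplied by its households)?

x = 7

For a sum of weighted absolute distances on a line, the optimum is the weighted median (not the mean). Total weight W = 742; half-weight = 371.
Sort by position and accumulate weight:
  block 5 (Granby, w=275) → cum 275
  block 7 (Calder, w=250) → cum 525  ≥ 371 → median here
  block 8 (Ashton, w=10) → cum 535
  block 17 (Brookfield, w=2) → cum 537
  block 20 (Denby, w=10) → cum 547
  block 23 (Fenton, w=175) → cum 722
  block 26 (Elwood, w=20) → cum 742
Optimal location: block 7.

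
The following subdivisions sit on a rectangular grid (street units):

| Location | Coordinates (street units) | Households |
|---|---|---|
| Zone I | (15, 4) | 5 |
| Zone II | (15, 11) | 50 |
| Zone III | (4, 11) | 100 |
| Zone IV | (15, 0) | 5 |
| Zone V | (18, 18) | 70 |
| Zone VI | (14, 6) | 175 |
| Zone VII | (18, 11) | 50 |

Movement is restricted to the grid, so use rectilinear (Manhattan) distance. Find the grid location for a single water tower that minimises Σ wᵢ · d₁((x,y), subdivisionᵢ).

Manhattan distance separates: Σwᵢ(|x−xᵢ|+|y−yᵢ|) = Σwᵢ|x−xᵢ| + Σwᵢ|y−yᵢ|, so x and y are optimised independently as 1-D weighted medians.
Total weight W = 455; half = 227.5.
x-coordinate, sorted with cumulative weight:
  x=4 (Zone III, w=100) cum 100
  x=14 (Zone VI, w=175) cum 275  ← median
  x=15 (Zone I, w=5) cum 280
  x=15 (Zone II, w=50) cum 330
  x=15 (Zone IV, w=5) cum 335
  x=18 (Zone V, w=70) cum 405
  x=18 (Zone VII, w=50) cum 455
⇒ x* = 14
y-coordinate, sorted with cumulative weight:
  y=0 (Zone IV, w=5) cum 5
  y=4 (Zone I, w=5) cum 10
  y=6 (Zone VI, w=175) cum 185
  y=11 (Zone II, w=50) cum 235  ← median
  y=11 (Zone III, w=100) cum 335
  y=11 (Zone VII, w=50) cum 385
  y=18 (Zone V, w=70) cum 455
⇒ y* = 11

(14, 11)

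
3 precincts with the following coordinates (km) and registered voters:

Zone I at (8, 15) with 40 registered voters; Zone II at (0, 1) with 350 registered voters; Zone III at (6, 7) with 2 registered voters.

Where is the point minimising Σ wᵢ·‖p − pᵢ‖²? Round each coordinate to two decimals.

(0.85, 2.46)

The minimiser of Σwᵢ‖p−pᵢ‖² is the weighted centroid p* = (Σwᵢpᵢ)/(Σwᵢ).
Σwᵢ = 392.
Σwᵢxᵢ = 40·8 + 350·0 + 2·6 = 332.
Σwᵢyᵢ = 40·15 + 350·1 + 2·7 = 964.
x* = 332/392 = 0.85, y* = 964/392 = 2.46.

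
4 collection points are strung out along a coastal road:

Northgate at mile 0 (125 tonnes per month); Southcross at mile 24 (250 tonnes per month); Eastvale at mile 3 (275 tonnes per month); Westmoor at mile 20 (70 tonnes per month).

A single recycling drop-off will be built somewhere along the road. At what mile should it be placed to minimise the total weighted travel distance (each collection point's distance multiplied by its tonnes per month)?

x = 3

For a sum of weighted absolute distances on a line, the optimum is the weighted median (not the mean). Total weight W = 720; half-weight = 360.
Sort by position and accumulate weight:
  mile 0 (Northgate, w=125) → cum 125
  mile 3 (Eastvale, w=275) → cum 400  ≥ 360 → median here
  mile 20 (Westmoor, w=70) → cum 470
  mile 24 (Southcross, w=250) → cum 720
Optimal location: mile 3.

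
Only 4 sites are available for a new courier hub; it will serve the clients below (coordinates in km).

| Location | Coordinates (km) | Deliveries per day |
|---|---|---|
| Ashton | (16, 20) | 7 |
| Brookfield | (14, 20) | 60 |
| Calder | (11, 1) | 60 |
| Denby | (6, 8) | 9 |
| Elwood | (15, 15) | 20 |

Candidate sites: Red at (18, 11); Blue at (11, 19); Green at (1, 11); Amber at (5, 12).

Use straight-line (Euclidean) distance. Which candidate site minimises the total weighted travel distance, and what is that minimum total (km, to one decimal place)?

Total weighted distance at each candidate:
  Red (18, 11): total = 1599.2
  Blue (11, 19): total = 1527.3
  Green (1, 11): total = 2263.3
  Amber (5, 12): total = 1815.4
Minimum is at Blue with total 1527.3 km.

Blue, total 1527.3 km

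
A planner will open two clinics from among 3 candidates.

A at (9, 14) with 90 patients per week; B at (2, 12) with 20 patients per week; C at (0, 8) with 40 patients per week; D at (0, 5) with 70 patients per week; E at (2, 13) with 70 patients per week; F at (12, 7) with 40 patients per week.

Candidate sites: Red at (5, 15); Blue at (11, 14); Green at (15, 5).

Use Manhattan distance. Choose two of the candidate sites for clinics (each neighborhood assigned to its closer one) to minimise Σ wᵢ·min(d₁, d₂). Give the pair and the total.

{Red, Blue}, total 2500

Evaluate every pair (each demand assigned to the nearer of the two):
  {Red, Blue}: total = 2500
  {Red, Green}: total = 2650
  {Blue, Green}: total = 3030
Best pair: {Red, Blue} with total 2500.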